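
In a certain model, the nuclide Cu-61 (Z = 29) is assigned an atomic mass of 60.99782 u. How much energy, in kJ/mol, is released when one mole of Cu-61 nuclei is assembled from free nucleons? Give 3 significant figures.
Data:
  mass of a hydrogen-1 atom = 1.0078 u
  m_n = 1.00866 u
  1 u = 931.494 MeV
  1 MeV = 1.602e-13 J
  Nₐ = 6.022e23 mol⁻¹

Z = 29, so N = A − Z = 61 − 29 = 32.
Total constituent mass: 29 × 1.0078 + 32 × 1.00866 = 61.50332 u
Mass defect Δm = 61.50332 − 60.99782 = 0.50550 u
Converting to energy: 0.50550 u × 931.494 MeV/u = 470.870 MeV
Per nucleus in joules: 470.870 MeV × 1.602e-13 J/MeV = 7.5433e-11 J
Per mole: 7.5433e-11 J × 6.022e23 mol⁻¹ = 4.5426e+13 J/mol

4.54e+10 kJ/mol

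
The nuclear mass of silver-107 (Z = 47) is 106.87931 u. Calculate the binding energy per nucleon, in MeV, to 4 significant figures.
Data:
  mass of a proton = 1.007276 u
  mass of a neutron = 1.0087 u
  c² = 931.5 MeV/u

8.572 MeV/nucleon

With 47 protons and 60 neutrons (A = 107):
Total constituent mass: 47 × 1.007276 + 60 × 1.0087 = 107.863972 u
Δm = 107.863972 − 106.87931 = 0.984662 u
E_B = 0.984662 × 931.5 = 917.213 MeV
Per nucleon: 917.213 / 107 = 8.572 MeV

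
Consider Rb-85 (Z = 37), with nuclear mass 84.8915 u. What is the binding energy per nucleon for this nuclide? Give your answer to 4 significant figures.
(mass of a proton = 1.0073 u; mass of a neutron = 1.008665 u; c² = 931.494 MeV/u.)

Mass of separated nucleons = 37(1.0073) + 48(1.008665) = 37.2701 + 48.415920 = 85.686020 u
Mass defect Δm = 85.686020 − 84.8915 = 0.794520 u
Converting to energy: 0.794520 u × 931.494 MeV/u = 740.091 MeV
Dividing by A = 85 gives 8.707 MeV per nucleon.

8.707 MeV/nucleon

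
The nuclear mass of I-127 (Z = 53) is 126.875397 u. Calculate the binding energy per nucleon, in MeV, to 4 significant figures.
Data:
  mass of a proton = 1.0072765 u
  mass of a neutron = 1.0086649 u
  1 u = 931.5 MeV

8.446 MeV/nucleon

Z = 53, so N = A − Z = 127 − 53 = 74.
Mass of separated nucleons = 53(1.0072765) + 74(1.0086649) = 53.3856545 + 74.6412026 = 128.0268571 u
Δm = 128.0268571 − 126.875397 = 1.1514601 u
E_B = 1.1514601 × 931.5 = 1072.59 MeV
Per nucleon: 1072.59 / 127 = 8.446 MeV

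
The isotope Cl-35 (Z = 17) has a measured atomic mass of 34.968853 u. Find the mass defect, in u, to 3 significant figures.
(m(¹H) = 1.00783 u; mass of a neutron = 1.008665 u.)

0.320 u

Total constituent mass: 17 × 1.00783 + 18 × 1.008665 = 35.289080 u
The mass defect is 35.289080 − 34.968853 = 0.320227 u.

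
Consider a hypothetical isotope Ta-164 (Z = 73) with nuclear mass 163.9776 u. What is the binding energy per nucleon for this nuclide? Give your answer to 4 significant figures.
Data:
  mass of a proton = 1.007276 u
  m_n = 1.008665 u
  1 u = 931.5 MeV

7.623 MeV/nucleon

Total constituent mass: 73 × 1.007276 + 91 × 1.008665 = 165.319663 u
The mass defect is 165.319663 − 163.9776 = 1.342063 u.
E_B = 1.342063 × 931.5 = 1250.13 MeV
Dividing by A = 164 gives 7.623 MeV per nucleon.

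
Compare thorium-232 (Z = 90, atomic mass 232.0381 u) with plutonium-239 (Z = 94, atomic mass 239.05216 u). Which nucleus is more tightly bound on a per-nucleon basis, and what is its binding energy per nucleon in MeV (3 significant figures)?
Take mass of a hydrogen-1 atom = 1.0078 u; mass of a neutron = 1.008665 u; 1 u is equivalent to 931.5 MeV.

thorium-232; 7.61 MeV/nucleon

thorium-232: Σm = 90(1.0078) + 142(1.008665) = 233.932430 u; Δm = 1.894330 u; E_B = 1764.6 MeV; E_B/A = 7.606 MeV
plutonium-239: Σm = 94(1.0078) + 145(1.008665) = 240.989625 u; Δm = 1.937465 u; E_B = 1804.7 MeV; E_B/A = 7.551 MeV
thorium-232 has the higher binding energy per nucleon, so it is the more tightly bound nucleus.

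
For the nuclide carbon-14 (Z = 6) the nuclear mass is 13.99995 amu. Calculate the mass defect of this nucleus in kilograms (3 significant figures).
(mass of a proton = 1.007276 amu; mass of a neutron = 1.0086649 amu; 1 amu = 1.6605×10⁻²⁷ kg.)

Total constituent mass: 6 × 1.007276 + 8 × 1.0086649 = 14.1129752 amu
Δm = 14.1129752 − 13.99995 = 0.1130252 amu
In SI units: 0.1130252 amu × 1.6605×10⁻²⁷ kg/amu = 1.8768e-28 kg

1.88e-28 kg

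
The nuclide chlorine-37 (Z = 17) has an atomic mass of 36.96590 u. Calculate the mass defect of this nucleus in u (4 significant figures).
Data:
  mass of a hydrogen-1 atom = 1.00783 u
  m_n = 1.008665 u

Z = 17, so N = A − Z = 37 − 17 = 20.
Mass of separated nucleons = 17(1.00783) + 20(1.008665) = 17.13311 + 20.173300 = 37.306410 u
Δm = 37.306410 − 36.96590 = 0.340510 u

0.3405 u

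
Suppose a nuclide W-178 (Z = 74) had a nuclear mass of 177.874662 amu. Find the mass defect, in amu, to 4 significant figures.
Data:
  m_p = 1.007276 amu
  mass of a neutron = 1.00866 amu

1.564 amu

Mass of separated nucleons = 74(1.007276) + 104(1.00866) = 74.538424 + 104.90064 = 179.439064 amu
The mass defect is 179.439064 − 177.874662 = 1.564402 amu.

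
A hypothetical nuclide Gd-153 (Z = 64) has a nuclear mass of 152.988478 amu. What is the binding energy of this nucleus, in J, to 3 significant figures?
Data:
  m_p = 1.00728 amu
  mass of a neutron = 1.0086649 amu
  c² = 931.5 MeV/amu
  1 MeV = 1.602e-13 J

1.86e-10 J

Σm = 64·m_p + 89·m_n = 64.46592 + 89.7711761 = 154.2370961 amu
Mass defect Δm = 154.2370961 − 152.988478 = 1.2486181 amu
Converting to energy: 1.2486181 amu × 931.5 MeV/amu = 1163.09 MeV
In joules: 1163.09 MeV × 1.602e-13 J/MeV = 1.8633e-10 J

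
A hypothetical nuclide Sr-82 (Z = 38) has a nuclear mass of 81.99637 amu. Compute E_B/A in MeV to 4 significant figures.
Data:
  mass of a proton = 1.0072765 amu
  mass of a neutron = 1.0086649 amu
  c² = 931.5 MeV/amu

7.513 MeV/nucleon

With 38 protons and 44 neutrons (A = 82):
Total constituent mass: 38 × 1.0072765 + 44 × 1.0086649 = 82.6577626 amu
The mass defect is 82.6577626 − 81.99637 = 0.6613926 amu.
E_B = 0.6613926 × 931.5 = 616.087 MeV
BE/A = 616.087 MeV / 82 = 7.513 MeV/nucleon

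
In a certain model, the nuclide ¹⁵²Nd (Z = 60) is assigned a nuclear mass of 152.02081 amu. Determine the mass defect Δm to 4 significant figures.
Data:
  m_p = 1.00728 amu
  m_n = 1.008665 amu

1.213 amu

Mass of separated nucleons = 60(1.00728) + 92(1.008665) = 60.43680 + 92.797180 = 153.233980 amu
Δm = 153.233980 − 152.02081 = 1.213170 amu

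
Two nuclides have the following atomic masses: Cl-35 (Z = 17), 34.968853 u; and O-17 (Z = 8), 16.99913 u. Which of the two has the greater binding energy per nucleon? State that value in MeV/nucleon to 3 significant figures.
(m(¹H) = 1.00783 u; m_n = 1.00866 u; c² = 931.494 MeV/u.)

Cl-35; 8.52 MeV/nucleon

Cl-35: Σm = 17(1.00783) + 18(1.00866) = 35.28899 u; Δm = 0.320137 u; E_B = 298.21 MeV; E_B/A = 8.520 MeV
O-17: Σm = 8(1.00783) + 9(1.00866) = 17.14058 u; Δm = 0.14145 u; E_B = 131.76 MeV; E_B/A = 7.751 MeV
Cl-35 has the higher binding energy per nucleon, so it is the more tightly bound nucleus.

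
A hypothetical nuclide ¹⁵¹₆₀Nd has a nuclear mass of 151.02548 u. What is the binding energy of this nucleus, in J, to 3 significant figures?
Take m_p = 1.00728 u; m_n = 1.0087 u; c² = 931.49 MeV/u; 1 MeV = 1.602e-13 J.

With 60 protons and 91 neutrons (A = 151):
Total constituent mass: 60 × 1.00728 + 91 × 1.0087 = 152.22850 u
Δm = 152.22850 − 151.02548 = 1.20302 u
Binding energy = Δm·c² = 1.20302 × 931.49 MeV/u = 1120.60 MeV
In joules: 1120.60 MeV × 1.602e-13 J/MeV = 1.7952e-10 J

1.80e-10 J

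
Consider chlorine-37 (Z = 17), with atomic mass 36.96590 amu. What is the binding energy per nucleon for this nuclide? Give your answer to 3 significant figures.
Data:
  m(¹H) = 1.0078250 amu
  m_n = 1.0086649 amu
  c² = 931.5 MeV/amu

Σm = 17·m(¹H) + 20·m_n = 17.1330250 + 20.1732980 = 37.3063230 amu
Mass defect Δm = 37.3063230 − 36.96590 = 0.3404230 amu
Converting to energy: 0.3404230 amu × 931.5 MeV/amu = 317.104 MeV
BE/A = 317.104 MeV / 37 = 8.570 MeV/nucleon

8.57 MeV/nucleon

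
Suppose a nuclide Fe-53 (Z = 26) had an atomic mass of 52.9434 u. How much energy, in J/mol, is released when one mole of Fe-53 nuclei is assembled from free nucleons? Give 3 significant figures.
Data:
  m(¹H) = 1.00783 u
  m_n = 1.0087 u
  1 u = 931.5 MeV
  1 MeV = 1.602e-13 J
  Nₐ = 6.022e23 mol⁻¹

Σm = 26·m(¹H) + 27·m_n = 26.20358 + 27.2349 = 53.43848 u
Mass defect Δm = 53.43848 − 52.9434 = 0.49508 u
Binding energy = Δm·c² = 0.49508 × 931.5 MeV/u = 461.167 MeV
Per nucleus in joules: 461.167 MeV × 1.602e-13 J/MeV = 7.3879e-11 J
Per mole: 7.3879e-11 J × 6.022e23 mol⁻¹ = 4.4490e+13 J/mol

4.45e+13 J/mol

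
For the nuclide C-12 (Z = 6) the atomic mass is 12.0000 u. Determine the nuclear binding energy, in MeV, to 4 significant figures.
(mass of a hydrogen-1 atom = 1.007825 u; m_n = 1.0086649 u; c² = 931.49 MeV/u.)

With 6 protons and 6 neutrons (A = 12):
Total constituent mass: 6 × 1.007825 + 6 × 1.0086649 = 12.0989394 u
Δm = 12.0989394 − 12.0000 = 0.0989394 u
Converting to energy: 0.0989394 u × 931.49 MeV/u = 92.1611 MeV

92.16 MeV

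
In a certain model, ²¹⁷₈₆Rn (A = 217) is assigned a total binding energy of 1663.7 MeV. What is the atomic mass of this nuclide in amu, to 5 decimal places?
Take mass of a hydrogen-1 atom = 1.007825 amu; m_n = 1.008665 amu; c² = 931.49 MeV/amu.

Mass defect = 1663.7 MeV / (931.49 MeV/amu) = 1.7860632 amu
Constituent mass = 86(1.007825) + 131(1.008665) = 218.808065 amu
Atomic mass = 218.808065 − 1.7860632 = 217.0220018 amu ≈ 217.02200 amu (to 5 decimal places)

217.02200 amu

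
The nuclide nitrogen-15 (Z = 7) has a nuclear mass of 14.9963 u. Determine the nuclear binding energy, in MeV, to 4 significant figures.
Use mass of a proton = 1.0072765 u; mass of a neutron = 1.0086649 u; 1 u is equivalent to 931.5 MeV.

With 7 protons and 8 neutrons (A = 15):
Σm = 7·m_p + 8·m_n = 7.0509355 + 8.0693192 = 15.1202547 u
Mass defect Δm = 15.1202547 − 14.9963 = 0.1239547 u
E_B = 0.1239547 × 931.5 = 115.464 MeV

115.5 MeV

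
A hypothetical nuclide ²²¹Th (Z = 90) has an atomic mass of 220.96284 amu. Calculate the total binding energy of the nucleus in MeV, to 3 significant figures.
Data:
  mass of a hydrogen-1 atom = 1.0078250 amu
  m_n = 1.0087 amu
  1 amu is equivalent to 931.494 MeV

Σm = 90·m(¹H) + 131·m_n = 90.7042500 + 132.1397 = 222.8439500 amu
Δm = 222.8439500 − 220.96284 = 1.8811100 amu
E_B = 1.8811100 × 931.494 = 1752.24 MeV

1750 MeV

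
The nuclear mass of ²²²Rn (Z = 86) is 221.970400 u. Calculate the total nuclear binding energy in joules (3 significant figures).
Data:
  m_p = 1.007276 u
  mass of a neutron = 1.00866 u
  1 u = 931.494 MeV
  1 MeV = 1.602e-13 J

Total constituent mass: 86 × 1.007276 + 136 × 1.00866 = 223.803496 u
The mass defect is 223.803496 − 221.970400 = 1.833096 u.
Converting to energy: 1.833096 u × 931.494 MeV/u = 1707.52 MeV
In joules: 1707.52 MeV × 1.602e-13 J/MeV = 2.7354e-10 J

2.74e-10 J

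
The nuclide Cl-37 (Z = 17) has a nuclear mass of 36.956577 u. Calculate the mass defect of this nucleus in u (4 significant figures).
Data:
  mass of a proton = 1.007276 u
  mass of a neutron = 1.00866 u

0.3403 u

The nucleus contains 17 protons and 37 − 17 = 20 neutrons.
Mass of separated nucleons = 17(1.007276) + 20(1.00866) = 17.123692 + 20.17320 = 37.296892 u
Δm = 37.296892 − 36.956577 = 0.340315 u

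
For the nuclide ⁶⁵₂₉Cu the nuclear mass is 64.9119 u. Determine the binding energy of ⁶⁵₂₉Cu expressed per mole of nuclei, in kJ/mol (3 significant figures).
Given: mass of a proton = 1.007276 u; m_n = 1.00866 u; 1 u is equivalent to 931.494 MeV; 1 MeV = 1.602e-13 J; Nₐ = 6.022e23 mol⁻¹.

The nucleus contains 29 protons and 65 − 29 = 36 neutrons.
Σm = 29·m_p + 36·m_n = 29.211004 + 36.31176 = 65.522764 u
Δm = 65.522764 − 64.9119 = 0.610864 u
E_B = 0.610864 × 931.494 = 569.016 MeV
Per nucleus in joules: 569.016 MeV × 1.602e-13 J/MeV = 9.1156e-11 J
Per mole: 9.1156e-11 J × 6.022e23 mol⁻¹ = 5.4894e+13 J/mol

5.49e+10 kJ/mol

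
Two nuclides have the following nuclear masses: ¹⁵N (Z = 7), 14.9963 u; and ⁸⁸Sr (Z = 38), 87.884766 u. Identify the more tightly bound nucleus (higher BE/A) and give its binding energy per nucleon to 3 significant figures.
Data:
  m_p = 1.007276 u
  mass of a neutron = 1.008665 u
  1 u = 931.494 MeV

⁸⁸Sr; 8.73 MeV/nucleon

¹⁵N: Σm = 7(1.007276) + 8(1.008665) = 15.120252 u; Δm = 0.123952 u; E_B = 115.46 MeV; E_B/A = 7.697 MeV
⁸⁸Sr: Σm = 38(1.007276) + 50(1.008665) = 88.709738 u; Δm = 0.824972 u; E_B = 768.456 MeV; E_B/A = 8.732 MeV
⁸⁸Sr has the higher binding energy per nucleon, so it is the more tightly bound nucleus.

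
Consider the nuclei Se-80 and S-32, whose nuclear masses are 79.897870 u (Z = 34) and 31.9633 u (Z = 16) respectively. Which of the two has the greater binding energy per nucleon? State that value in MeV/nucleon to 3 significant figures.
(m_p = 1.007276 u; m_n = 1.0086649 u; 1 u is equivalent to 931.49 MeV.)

Se-80: Σm = 34(1.007276) + 46(1.0086649) = 80.6459694 u; Δm = 0.7480994 u; E_B = 696.85 MeV; E_B/A = 8.711 MeV
S-32: Σm = 16(1.007276) + 16(1.0086649) = 32.2550544 u; Δm = 0.2917544 u; E_B = 271.77 MeV; E_B/A = 8.493 MeV
Se-80 has the higher binding energy per nucleon, so it is the more tightly bound nucleus.

Se-80; 8.71 MeV/nucleon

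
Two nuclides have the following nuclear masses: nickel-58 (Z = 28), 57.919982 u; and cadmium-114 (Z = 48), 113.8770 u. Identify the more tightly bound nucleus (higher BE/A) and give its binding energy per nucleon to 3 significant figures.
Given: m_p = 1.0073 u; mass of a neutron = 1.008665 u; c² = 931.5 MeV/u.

nickel-58: Σm = 28(1.0073) + 30(1.008665) = 58.464350 u; Δm = 0.544368 u; E_B = 507.08 MeV; E_B/A = 8.743 MeV
cadmium-114: Σm = 48(1.0073) + 66(1.008665) = 114.922290 u; Δm = 1.045290 u; E_B = 973.69 MeV; E_B/A = 8.541 MeV
nickel-58 has the higher binding energy per nucleon, so it is the more tightly bound nucleus.

nickel-58; 8.74 MeV/nucleon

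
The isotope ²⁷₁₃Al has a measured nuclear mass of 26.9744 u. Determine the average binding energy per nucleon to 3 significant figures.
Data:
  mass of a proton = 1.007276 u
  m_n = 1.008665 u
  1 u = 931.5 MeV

8.33 MeV/nucleon

The nucleus contains 13 protons and 27 − 13 = 14 neutrons.
Σm = 13·m_p + 14·m_n = 13.094588 + 14.121310 = 27.215898 u
Δm = 27.215898 − 26.9744 = 0.241498 u
Converting to energy: 0.241498 u × 931.5 MeV/u = 224.955 MeV
Dividing by A = 27 gives 8.332 MeV per nucleon.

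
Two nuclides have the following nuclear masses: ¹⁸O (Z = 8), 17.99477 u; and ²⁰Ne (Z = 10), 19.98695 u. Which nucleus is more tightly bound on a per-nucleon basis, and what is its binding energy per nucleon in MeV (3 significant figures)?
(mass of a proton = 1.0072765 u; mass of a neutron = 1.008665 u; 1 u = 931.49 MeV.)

¹⁸O: Σm = 8(1.0072765) + 10(1.008665) = 18.1448620 u; Δm = 0.1500920 u; E_B = 139.81 MeV; E_B/A = 7.767 MeV
²⁰Ne: Σm = 10(1.0072765) + 10(1.008665) = 20.1594150 u; Δm = 0.1724650 u; E_B = 160.649 MeV; E_B/A = 8.032 MeV
²⁰Ne has the higher binding energy per nucleon, so it is the more tightly bound nucleus.

²⁰Ne; 8.03 MeV/nucleon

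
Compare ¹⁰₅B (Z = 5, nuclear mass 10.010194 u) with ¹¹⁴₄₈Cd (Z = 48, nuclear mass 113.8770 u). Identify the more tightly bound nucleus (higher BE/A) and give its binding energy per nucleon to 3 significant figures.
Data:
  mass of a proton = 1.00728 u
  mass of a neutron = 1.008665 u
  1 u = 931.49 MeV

¹⁰₅B: Σm = 5(1.00728) + 5(1.008665) = 10.079725 u; Δm = 0.069531 u; E_B = 64.767 MeV; E_B/A = 6.477 MeV
¹¹⁴₄₈Cd: Σm = 48(1.00728) + 66(1.008665) = 114.921330 u; Δm = 1.044330 u; E_B = 972.78 MeV; E_B/A = 8.533 MeV
¹¹⁴₄₈Cd has the higher binding energy per nucleon, so it is the more tightly bound nucleus.

¹¹⁴₄₈Cd; 8.53 MeV/nucleon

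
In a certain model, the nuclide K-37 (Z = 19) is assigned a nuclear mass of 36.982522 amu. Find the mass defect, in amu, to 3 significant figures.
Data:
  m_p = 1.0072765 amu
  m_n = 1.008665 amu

0.312 amu

Total constituent mass: 19 × 1.0072765 + 18 × 1.008665 = 37.2942235 amu
Δm = 37.2942235 − 36.982522 = 0.3117015 amu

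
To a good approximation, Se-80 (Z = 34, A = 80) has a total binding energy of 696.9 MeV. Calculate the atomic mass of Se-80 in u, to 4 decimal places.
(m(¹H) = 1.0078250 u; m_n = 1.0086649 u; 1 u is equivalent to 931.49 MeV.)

79.9165 u

Mass defect = 696.9 MeV / (931.49 MeV/u) = 0.748156 u
Constituent mass = 34(1.0078250) + 46(1.0086649) = 80.6646354 u
Atomic mass = 80.6646354 − 0.748156 = 79.9164794 u ≈ 79.9165 u (to 4 decimal places)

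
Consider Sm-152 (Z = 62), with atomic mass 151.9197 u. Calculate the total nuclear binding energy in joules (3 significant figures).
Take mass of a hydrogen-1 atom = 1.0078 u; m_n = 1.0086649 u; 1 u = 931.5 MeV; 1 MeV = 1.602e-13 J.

Z = 62, so N = A − Z = 152 − 62 = 90.
Σm = 62·m(¹H) + 90·m_n = 62.4836 + 90.7798410 = 153.2634410 u
The mass defect is 153.2634410 − 151.9197 = 1.3437410 u.
E_B = 1.3437410 × 931.5 = 1251.69 MeV
In joules: 1251.69 MeV × 1.602e-13 J/MeV = 2.0052e-10 J

2.01e-10 J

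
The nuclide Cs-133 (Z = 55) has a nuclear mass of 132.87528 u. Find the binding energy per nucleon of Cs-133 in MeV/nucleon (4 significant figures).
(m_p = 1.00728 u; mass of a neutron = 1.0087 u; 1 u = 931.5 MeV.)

Σm = 55·m_p + 78·m_n = 55.40040 + 78.6786 = 134.07900 u
Δm = 134.07900 − 132.87528 = 1.20372 u
Converting to energy: 1.20372 u × 931.5 MeV/u = 1121.27 MeV
BE/A = 1121.27 MeV / 133 = 8.431 MeV/nucleon

8.431 MeV/nucleon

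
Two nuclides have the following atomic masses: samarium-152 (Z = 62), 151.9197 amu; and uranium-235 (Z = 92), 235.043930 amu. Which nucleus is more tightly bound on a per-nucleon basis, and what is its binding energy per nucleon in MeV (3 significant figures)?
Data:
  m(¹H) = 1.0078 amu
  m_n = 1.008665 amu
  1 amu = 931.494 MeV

samarium-152: Σm = 62(1.0078) + 90(1.008665) = 153.263450 amu; Δm = 1.343750 amu; E_B = 1251.695 MeV; E_B/A = 8.2348 MeV
uranium-235: Σm = 92(1.0078) + 143(1.008665) = 236.956695 amu; Δm = 1.912765 amu; E_B = 1781.7 MeV; E_B/A = 7.582 MeV
samarium-152 has the higher binding energy per nucleon, so it is the more tightly bound nucleus.

samarium-152; 8.23 MeV/nucleon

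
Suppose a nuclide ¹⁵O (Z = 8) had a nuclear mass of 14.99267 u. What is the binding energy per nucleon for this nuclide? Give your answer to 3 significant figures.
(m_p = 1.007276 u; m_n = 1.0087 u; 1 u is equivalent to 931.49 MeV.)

7.85 MeV/nucleon

The nucleus contains 8 protons and 15 − 8 = 7 neutrons.
Mass of separated nucleons = 8(1.007276) + 7(1.0087) = 8.058208 + 7.0609 = 15.119108 u
The mass defect is 15.119108 − 14.99267 = 0.126438 u.
Converting to energy: 0.126438 u × 931.49 MeV/u = 117.776 MeV
Dividing by A = 15 gives 7.852 MeV per nucleon.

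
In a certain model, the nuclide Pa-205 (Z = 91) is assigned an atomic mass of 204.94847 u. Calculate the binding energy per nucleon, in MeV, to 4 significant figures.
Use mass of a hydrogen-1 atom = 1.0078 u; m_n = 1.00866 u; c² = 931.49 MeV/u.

7.945 MeV/nucleon

Z = 91, so N = A − Z = 205 − 91 = 114.
Σm = 91·m(¹H) + 114·m_n = 91.7098 + 114.98724 = 206.69704 u
Δm = 206.69704 − 204.94847 = 1.74857 u
E_B = 1.74857 × 931.49 = 1628.78 MeV
Dividing by A = 205 gives 7.945 MeV per nucleon.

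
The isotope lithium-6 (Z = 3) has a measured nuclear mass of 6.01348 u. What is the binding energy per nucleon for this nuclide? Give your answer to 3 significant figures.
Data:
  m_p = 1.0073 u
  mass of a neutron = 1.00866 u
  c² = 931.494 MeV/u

Total constituent mass: 3 × 1.0073 + 3 × 1.00866 = 6.04788 u
The mass defect is 6.04788 − 6.01348 = 0.03440 u.
Binding energy = Δm·c² = 0.03440 × 931.494 MeV/u = 32.0434 MeV
BE/A = 32.0434 MeV / 6 = 5.341 MeV/nucleon

5.34 MeV/nucleon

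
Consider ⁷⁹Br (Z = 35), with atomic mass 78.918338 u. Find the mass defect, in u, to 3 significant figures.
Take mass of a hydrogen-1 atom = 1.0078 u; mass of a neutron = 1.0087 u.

Σm = 35·m(¹H) + 44·m_n = 35.2730 + 44.3828 = 79.6558 u
Mass defect Δm = 79.6558 − 78.918338 = 0.737462 u

0.737 u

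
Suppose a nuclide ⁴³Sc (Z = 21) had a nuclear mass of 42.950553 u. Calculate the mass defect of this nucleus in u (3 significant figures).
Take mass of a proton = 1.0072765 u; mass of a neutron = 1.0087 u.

Mass of separated nucleons = 21(1.0072765) + 22(1.0087) = 21.1528065 + 22.1914 = 43.3442065 u
Δm = 43.3442065 − 42.950553 = 0.3936535 u

0.394 u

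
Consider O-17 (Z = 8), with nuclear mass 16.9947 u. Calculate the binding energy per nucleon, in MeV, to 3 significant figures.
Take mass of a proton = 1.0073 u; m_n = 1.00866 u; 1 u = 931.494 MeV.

7.76 MeV/nucleon

Total constituent mass: 8 × 1.0073 + 9 × 1.00866 = 17.13634 u
Mass defect Δm = 17.13634 − 16.9947 = 0.14164 u
E_B = 0.14164 × 931.494 = 131.937 MeV
BE/A = 131.937 MeV / 17 = 7.761 MeV/nucleon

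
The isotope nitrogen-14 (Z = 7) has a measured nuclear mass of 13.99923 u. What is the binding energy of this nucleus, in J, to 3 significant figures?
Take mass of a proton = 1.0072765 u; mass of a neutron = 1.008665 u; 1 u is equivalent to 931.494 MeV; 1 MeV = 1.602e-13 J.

Σm = 7·m_p + 7·m_n = 7.0509355 + 7.060655 = 14.1115905 u
Δm = 14.1115905 − 13.99923 = 0.1123605 u
Binding energy = Δm·c² = 0.1123605 × 931.494 MeV/u = 104.663 MeV
In joules: 104.663 MeV × 1.602e-13 J/MeV = 1.6767e-11 J

1.68e-11 J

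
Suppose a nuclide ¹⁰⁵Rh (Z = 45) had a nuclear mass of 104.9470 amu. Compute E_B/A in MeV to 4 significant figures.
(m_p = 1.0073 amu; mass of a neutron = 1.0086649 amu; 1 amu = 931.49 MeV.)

7.997 MeV/nucleon

Total constituent mass: 45 × 1.0073 + 60 × 1.0086649 = 105.8483940 amu
Δm = 105.8483940 − 104.9470 = 0.9013940 amu
E_B = 0.9013940 × 931.49 = 839.639 MeV
Dividing by A = 105 gives 7.997 MeV per nucleon.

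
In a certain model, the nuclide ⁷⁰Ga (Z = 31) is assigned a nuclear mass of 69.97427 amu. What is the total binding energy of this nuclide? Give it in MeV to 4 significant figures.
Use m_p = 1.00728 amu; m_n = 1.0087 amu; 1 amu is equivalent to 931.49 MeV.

Z = 31, so N = A − Z = 70 − 31 = 39.
Σm = 31·m_p + 39·m_n = 31.22568 + 39.3393 = 70.56498 amu
The mass defect is 70.56498 − 69.97427 = 0.59071 amu.
E_B = 0.59071 × 931.49 = 550.240 MeV

550.2 MeV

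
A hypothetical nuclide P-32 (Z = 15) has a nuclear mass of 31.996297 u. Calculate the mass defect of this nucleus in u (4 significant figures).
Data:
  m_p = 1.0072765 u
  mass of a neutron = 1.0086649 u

0.2602 u

Mass of separated nucleons = 15(1.0072765) + 17(1.0086649) = 15.1091475 + 17.1473033 = 32.2564508 u
The mass defect is 32.2564508 − 31.996297 = 0.2601538 u.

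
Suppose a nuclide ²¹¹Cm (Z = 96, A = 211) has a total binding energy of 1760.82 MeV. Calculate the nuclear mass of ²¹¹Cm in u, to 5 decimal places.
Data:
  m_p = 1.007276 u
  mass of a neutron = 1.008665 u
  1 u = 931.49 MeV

210.80464 u

Mass defect = 1760.82 MeV / (931.49 MeV/u) = 1.8903263 u
Constituent mass = 96(1.007276) + 115(1.008665) = 212.694971 u
Nuclear mass = 212.694971 − 1.8903263 = 210.8046447 u ≈ 210.80464 u (to 5 decimal places)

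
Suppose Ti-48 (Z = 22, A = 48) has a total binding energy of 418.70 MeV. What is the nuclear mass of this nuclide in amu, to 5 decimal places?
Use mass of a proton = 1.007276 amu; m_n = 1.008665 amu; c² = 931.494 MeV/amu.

47.93587 amu

Mass defect = 418.70 MeV / (931.494 MeV/amu) = 0.4494930 amu
Constituent mass = 22(1.007276) + 26(1.008665) = 48.385362 amu
Nuclear mass = 48.385362 − 0.4494930 = 47.9358690 amu ≈ 47.93587 amu (to 5 decimal places)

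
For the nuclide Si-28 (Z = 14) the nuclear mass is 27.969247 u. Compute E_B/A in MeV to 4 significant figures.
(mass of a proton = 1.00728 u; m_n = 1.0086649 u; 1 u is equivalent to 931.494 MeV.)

8.449 MeV/nucleon

Z = 14, so N = A − Z = 28 − 14 = 14.
Mass of separated nucleons = 14(1.00728) + 14(1.0086649) = 14.10192 + 14.1213086 = 28.2232286 u
The mass defect is 28.2232286 − 27.969247 = 0.2539816 u.
Converting to energy: 0.2539816 u × 931.494 MeV/u = 236.582 MeV
Dividing by A = 28 gives 8.449 MeV per nucleon.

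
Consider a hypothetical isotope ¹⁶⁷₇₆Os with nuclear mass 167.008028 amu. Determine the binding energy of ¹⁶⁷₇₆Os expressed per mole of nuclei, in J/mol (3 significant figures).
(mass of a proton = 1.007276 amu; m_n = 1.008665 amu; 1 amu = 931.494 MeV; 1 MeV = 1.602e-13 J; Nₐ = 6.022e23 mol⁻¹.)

1.20e+14 J/mol

Total constituent mass: 76 × 1.007276 + 91 × 1.008665 = 168.341491 amu
Mass defect Δm = 168.341491 − 167.008028 = 1.333463 amu
Converting to energy: 1.333463 amu × 931.494 MeV/amu = 1242.11 MeV
Per nucleus in joules: 1242.11 MeV × 1.602e-13 J/MeV = 1.9899e-10 J
Per mole: 1.9899e-10 J × 6.022e23 mol⁻¹ = 1.1983e+14 J/mol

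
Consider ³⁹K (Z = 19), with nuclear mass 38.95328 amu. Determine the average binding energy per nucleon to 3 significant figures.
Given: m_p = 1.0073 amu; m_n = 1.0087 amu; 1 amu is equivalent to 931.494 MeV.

The nucleus contains 19 protons and 39 − 19 = 20 neutrons.
Total constituent mass: 19 × 1.0073 + 20 × 1.0087 = 39.3127 amu
Mass defect Δm = 39.3127 − 38.95328 = 0.35942 amu
Converting to energy: 0.35942 amu × 931.494 MeV/amu = 334.798 MeV
Per nucleon: 334.798 / 39 = 8.5846 MeV

8.58 MeV/nucleon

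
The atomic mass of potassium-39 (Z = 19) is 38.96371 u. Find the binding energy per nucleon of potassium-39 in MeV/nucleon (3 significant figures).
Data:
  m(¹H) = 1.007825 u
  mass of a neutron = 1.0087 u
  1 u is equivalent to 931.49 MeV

8.57 MeV/nucleon

The nucleus contains 19 protons and 39 − 19 = 20 neutrons.
Σm = 19·m(¹H) + 20·m_n = 19.148675 + 20.1740 = 39.322675 u
The mass defect is 39.322675 − 38.96371 = 0.358965 u.
Converting to energy: 0.358965 u × 931.49 MeV/u = 334.372 MeV
BE/A = 334.372 MeV / 39 = 8.574 MeV/nucleon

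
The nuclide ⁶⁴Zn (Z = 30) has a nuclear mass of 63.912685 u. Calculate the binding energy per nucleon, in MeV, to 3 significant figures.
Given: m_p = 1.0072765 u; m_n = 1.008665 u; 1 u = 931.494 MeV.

8.74 MeV/nucleon

Σm = 30·m_p + 34·m_n = 30.2182950 + 34.294610 = 64.5129050 u
The mass defect is 64.5129050 − 63.912685 = 0.6002200 u.
Converting to energy: 0.6002200 u × 931.494 MeV/u = 559.101 MeV
BE/A = 559.101 MeV / 64 = 8.736 MeV/nucleon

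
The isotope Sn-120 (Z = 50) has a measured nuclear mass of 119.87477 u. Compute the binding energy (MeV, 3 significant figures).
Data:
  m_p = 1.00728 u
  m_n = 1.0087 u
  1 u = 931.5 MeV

1020 MeV

Z = 50, so N = A − Z = 120 − 50 = 70.
Σm = 50·m_p + 70·m_n = 50.36400 + 70.6090 = 120.97300 u
Mass defect Δm = 120.97300 − 119.87477 = 1.09823 u
Binding energy = Δm·c² = 1.09823 × 931.5 MeV/u = 1023.00 MeV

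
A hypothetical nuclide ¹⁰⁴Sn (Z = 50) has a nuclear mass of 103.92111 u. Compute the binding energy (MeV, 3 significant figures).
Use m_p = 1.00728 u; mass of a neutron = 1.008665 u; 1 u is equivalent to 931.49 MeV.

With 50 protons and 54 neutrons (A = 104):
Σm = 50·m_p + 54·m_n = 50.36400 + 54.467910 = 104.831910 u
The mass defect is 104.831910 − 103.92111 = 0.910800 u.
Converting to energy: 0.910800 u × 931.49 MeV/u = 848.401 MeV

848 MeV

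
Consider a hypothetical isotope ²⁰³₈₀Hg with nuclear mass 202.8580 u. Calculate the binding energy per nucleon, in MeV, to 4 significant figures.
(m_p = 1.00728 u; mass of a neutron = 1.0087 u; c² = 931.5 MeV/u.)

Total constituent mass: 80 × 1.00728 + 123 × 1.0087 = 204.65250 u
The mass defect is 204.65250 − 202.8580 = 1.79450 u.
E_B = 1.79450 × 931.5 = 1671.58 MeV
Dividing by A = 203 gives 8.234 MeV per nucleon.

8.234 MeV/nucleon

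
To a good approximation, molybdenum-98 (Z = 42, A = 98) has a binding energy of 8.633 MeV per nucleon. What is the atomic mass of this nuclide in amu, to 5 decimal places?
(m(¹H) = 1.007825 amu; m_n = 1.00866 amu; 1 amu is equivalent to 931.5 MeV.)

97.90536 amu

Total binding energy = 98 × 8.633 = 846.034 MeV
Mass defect = 846.034 MeV / (931.5 MeV/amu) = 0.9082491 amu
Constituent mass = 42(1.007825) + 56(1.00866) = 98.813610 amu
Atomic mass = 98.813610 − 0.9082491 = 97.9053609 amu ≈ 97.90536 amu (to 5 decimal places)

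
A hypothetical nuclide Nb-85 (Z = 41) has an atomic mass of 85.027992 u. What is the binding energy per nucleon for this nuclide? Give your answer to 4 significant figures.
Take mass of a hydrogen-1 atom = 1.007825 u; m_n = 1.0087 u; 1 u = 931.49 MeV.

7.404 MeV/nucleon

Mass of separated nucleons = 41(1.007825) + 44(1.0087) = 41.320825 + 44.3828 = 85.703625 u
Δm = 85.703625 − 85.027992 = 0.675633 u
Binding energy = Δm·c² = 0.675633 × 931.49 MeV/u = 629.345 MeV
BE/A = 629.345 MeV / 85 = 7.404 MeV/nucleon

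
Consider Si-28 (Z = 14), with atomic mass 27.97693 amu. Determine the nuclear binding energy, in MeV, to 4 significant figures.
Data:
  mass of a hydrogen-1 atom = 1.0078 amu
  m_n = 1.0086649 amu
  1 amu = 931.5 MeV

236.2 MeV

Z = 14, so N = A − Z = 28 − 14 = 14.
Total constituent mass: 14 × 1.0078 + 14 × 1.0086649 = 28.2305086 amu
The mass defect is 28.2305086 − 27.97693 = 0.2535786 amu.
Binding energy = Δm·c² = 0.2535786 × 931.5 MeV/amu = 236.208 MeV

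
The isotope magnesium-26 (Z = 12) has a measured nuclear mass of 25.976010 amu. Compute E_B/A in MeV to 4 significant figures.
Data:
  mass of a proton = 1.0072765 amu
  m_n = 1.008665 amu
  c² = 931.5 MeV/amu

The nucleus contains 12 protons and 26 − 12 = 14 neutrons.
Σm = 12·m_p + 14·m_n = 12.0873180 + 14.121310 = 26.2086280 amu
Mass defect Δm = 26.2086280 − 25.976010 = 0.2326180 amu
Converting to energy: 0.2326180 amu × 931.5 MeV/amu = 216.684 MeV
Per nucleon: 216.684 / 26 = 8.334 MeV

8.334 MeV/nucleon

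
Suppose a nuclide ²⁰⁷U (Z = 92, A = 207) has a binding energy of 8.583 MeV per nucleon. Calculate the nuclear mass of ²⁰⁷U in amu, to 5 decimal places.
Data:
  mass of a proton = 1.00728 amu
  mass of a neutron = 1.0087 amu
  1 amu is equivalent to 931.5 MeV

206.76293 amu

Total binding energy = 207 × 8.583 = 1776.681 MeV
Mass defect = 1776.681 MeV / (931.5 MeV/amu) = 1.9073333 amu
Constituent mass = 92(1.00728) + 115(1.0087) = 208.67026 amu
Nuclear mass = 208.67026 − 1.9073333 = 206.7629267 amu ≈ 206.76293 amu (to 5 decimal places)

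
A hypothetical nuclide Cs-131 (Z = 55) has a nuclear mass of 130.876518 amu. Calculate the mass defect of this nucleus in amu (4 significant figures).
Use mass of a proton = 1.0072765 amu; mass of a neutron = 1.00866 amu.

With 55 protons and 76 neutrons (A = 131):
Σm = 55·m_p + 76·m_n = 55.4002075 + 76.65816 = 132.0583675 amu
Δm = 132.0583675 − 130.876518 = 1.1818495 amu

1.182 amu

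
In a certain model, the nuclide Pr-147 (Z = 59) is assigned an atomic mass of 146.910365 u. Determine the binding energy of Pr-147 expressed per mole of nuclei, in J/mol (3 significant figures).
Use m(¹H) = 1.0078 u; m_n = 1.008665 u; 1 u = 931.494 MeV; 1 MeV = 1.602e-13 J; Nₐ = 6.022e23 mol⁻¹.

1.18e+14 J/mol

The nucleus contains 59 protons and 147 − 59 = 88 neutrons.
Mass of separated nucleons = 59(1.0078) + 88(1.008665) = 59.4602 + 88.762520 = 148.222720 u
Mass defect Δm = 148.222720 − 146.910365 = 1.312355 u
E_B = 1.312355 × 931.494 = 1222.45 MeV
Per nucleus in joules: 1222.45 MeV × 1.602e-13 J/MeV = 1.9584e-10 J
Per mole: 1.9584e-10 J × 6.022e23 mol⁻¹ = 1.1793e+14 J/mol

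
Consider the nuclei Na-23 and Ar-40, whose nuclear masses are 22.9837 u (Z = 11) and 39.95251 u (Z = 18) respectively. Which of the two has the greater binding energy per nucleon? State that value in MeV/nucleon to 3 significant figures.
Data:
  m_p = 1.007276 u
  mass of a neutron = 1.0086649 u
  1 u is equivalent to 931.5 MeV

Ar-40; 8.60 MeV/nucleon

Na-23: Σm = 11(1.007276) + 12(1.0086649) = 23.1840148 u; Δm = 0.2003148 u; E_B = 186.59 MeV; E_B/A = 8.113 MeV
Ar-40: Σm = 18(1.007276) + 22(1.0086649) = 40.3215958 u; Δm = 0.3690858 u; E_B = 343.80 MeV; E_B/A = 8.595 MeV
Ar-40 has the higher binding energy per nucleon, so it is the more tightly bound nucleus.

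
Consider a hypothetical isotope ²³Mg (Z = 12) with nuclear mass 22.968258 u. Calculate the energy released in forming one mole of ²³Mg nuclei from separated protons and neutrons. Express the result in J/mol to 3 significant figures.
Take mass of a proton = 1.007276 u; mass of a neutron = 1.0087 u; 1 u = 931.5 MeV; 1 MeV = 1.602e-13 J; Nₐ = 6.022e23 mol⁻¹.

1.93e+13 J/mol

Z = 12, so N = A − Z = 23 − 12 = 11.
Mass of separated nucleons = 12(1.007276) + 11(1.0087) = 12.087312 + 11.0957 = 23.183012 u
Mass defect Δm = 23.183012 − 22.968258 = 0.214754 u
E_B = 0.214754 × 931.5 = 200.043 MeV
Per nucleus in joules: 200.043 MeV × 1.602e-13 J/MeV = 3.2047e-11 J
Per mole: 3.2047e-11 J × 6.022e23 mol⁻¹ = 1.9299e+13 J/mol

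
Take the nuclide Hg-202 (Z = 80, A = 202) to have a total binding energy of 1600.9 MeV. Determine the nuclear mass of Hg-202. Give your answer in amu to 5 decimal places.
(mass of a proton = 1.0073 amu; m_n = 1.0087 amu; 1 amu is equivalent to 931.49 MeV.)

Mass defect = 1600.9 MeV / (931.49 MeV/amu) = 1.7186443 amu
Constituent mass = 80(1.0073) + 122(1.0087) = 203.6454 amu
Nuclear mass = 203.6454 − 1.7186443 = 201.9267557 amu ≈ 201.92676 amu (to 5 decimal places)

201.92676 amu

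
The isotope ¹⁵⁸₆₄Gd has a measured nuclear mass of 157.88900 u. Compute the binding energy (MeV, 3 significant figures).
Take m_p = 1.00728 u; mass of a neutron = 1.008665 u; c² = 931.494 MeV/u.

1300 MeV

Mass of separated nucleons = 64(1.00728) + 94(1.008665) = 64.46592 + 94.814510 = 159.280430 u
Mass defect Δm = 159.280430 − 157.88900 = 1.391430 u
Binding energy = Δm·c² = 1.391430 × 931.494 MeV/u = 1296.11 MeV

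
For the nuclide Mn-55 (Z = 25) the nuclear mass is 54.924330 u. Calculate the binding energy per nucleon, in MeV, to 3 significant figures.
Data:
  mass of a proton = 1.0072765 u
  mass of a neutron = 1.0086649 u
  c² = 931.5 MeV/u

8.77 MeV/nucleon

Mass of separated nucleons = 25(1.0072765) + 30(1.0086649) = 25.1819125 + 30.2599470 = 55.4418595 u
Δm = 55.4418595 − 54.924330 = 0.5175295 u
Converting to energy: 0.5175295 u × 931.5 MeV/u = 482.079 MeV
Dividing by A = 55 gives 8.765 MeV per nucleon.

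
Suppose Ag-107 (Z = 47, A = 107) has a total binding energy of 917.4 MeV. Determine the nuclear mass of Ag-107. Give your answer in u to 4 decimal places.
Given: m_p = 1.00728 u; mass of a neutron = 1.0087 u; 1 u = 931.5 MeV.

Mass defect = 917.4 MeV / (931.5 MeV/u) = 0.984863 u
Constituent mass = 47(1.00728) + 60(1.0087) = 107.86416 u
Nuclear mass = 107.86416 − 0.984863 = 106.879297 u ≈ 106.8793 u (to 4 decimal places)

106.8793 u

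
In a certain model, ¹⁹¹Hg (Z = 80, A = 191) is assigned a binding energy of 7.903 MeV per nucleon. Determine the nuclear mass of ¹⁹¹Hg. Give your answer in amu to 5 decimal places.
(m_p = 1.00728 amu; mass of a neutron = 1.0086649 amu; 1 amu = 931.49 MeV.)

Total binding energy = 191 × 7.903 = 1509.473 MeV
Mass defect = 1509.473 MeV / (931.49 MeV/amu) = 1.6204930 amu
Constituent mass = 80(1.00728) + 111(1.0086649) = 192.5442039 amu
Nuclear mass = 192.5442039 − 1.6204930 = 190.9237109 amu ≈ 190.92371 amu (to 5 decimal places)

190.92371 amu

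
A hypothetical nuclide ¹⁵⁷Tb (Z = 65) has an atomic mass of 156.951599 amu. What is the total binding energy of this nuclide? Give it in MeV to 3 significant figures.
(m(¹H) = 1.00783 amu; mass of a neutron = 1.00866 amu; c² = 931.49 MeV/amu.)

1260 MeV

Total constituent mass: 65 × 1.00783 + 92 × 1.00866 = 158.30567 amu
The mass defect is 158.30567 − 156.951599 = 1.354071 amu.
E_B = 1.354071 × 931.49 = 1261.30 MeV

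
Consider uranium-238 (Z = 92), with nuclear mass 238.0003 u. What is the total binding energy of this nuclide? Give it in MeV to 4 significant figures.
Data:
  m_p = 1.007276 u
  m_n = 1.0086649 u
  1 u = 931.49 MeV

1802 MeV

The nucleus contains 92 protons and 238 − 92 = 146 neutrons.
Σm = 92·m_p + 146·m_n = 92.669392 + 147.2650754 = 239.9344674 u
Δm = 239.9344674 − 238.0003 = 1.9341674 u
E_B = 1.9341674 × 931.49 = 1801.66 MeV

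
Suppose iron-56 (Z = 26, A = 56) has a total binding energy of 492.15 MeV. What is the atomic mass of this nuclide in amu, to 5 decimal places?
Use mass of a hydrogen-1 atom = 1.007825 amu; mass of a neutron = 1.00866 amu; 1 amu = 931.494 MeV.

55.93491 amu

Mass defect = 492.15 MeV / (931.494 MeV/amu) = 0.5283448 amu
Constituent mass = 26(1.007825) + 30(1.00866) = 56.463250 amu
Atomic mass = 56.463250 − 0.5283448 = 55.9349052 amu ≈ 55.93491 amu (to 5 decimal places)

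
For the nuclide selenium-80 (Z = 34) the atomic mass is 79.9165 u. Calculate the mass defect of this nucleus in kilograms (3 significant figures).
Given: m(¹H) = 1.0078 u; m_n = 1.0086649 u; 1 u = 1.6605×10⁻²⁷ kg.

1.24e-27 kg

Total constituent mass: 34 × 1.0078 + 46 × 1.0086649 = 80.6637854 u
The mass defect is 80.6637854 − 79.9165 = 0.7472854 u.
In SI units: 0.7472854 u × 1.6605×10⁻²⁷ kg/u = 1.2409e-27 kg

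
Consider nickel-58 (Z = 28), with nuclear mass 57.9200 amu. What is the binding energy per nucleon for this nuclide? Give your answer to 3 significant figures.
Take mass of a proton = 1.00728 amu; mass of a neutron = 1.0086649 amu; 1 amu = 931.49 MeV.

The nucleus contains 28 protons and 58 − 28 = 30 neutrons.
Mass of separated nucleons = 28(1.00728) + 30(1.0086649) = 28.20384 + 30.2599470 = 58.4637870 amu
Δm = 58.4637870 − 57.9200 = 0.5437870 amu
Converting to energy: 0.5437870 amu × 931.49 MeV/amu = 506.532 MeV
Per nucleon: 506.532 / 58 = 8.733 MeV

8.73 MeV/nucleon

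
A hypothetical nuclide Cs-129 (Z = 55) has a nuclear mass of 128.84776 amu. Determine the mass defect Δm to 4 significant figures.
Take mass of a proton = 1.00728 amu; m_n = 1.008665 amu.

1.194 amu

The nucleus contains 55 protons and 129 − 55 = 74 neutrons.
Σm = 55·m_p + 74·m_n = 55.40040 + 74.641210 = 130.041610 amu
Δm = 130.041610 − 128.84776 = 1.193850 amu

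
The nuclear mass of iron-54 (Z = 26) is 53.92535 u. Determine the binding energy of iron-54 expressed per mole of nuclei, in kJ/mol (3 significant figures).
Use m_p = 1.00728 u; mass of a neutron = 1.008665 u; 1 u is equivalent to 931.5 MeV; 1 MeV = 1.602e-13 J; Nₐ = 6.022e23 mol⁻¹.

Z = 26, so N = A − Z = 54 − 26 = 28.
Σm = 26·m_p + 28·m_n = 26.18928 + 28.242620 = 54.431900 u
The mass defect is 54.431900 − 53.92535 = 0.506550 u.
E_B = 0.506550 × 931.5 = 471.851 MeV
Per nucleus in joules: 471.851 MeV × 1.602e-13 J/MeV = 7.5591e-11 J
Per mole: 7.5591e-11 J × 6.022e23 mol⁻¹ = 4.5521e+13 J/mol

4.55e+10 kJ/mol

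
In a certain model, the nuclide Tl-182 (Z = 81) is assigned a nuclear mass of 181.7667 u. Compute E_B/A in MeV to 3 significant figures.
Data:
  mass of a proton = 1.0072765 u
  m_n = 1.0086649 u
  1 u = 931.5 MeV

Σm = 81·m_p + 101·m_n = 81.5893965 + 101.8751549 = 183.4645514 u
Mass defect Δm = 183.4645514 − 181.7667 = 1.6978514 u
Converting to energy: 1.6978514 u × 931.5 MeV/u = 1581.55 MeV
Per nucleon: 1581.55 / 182 = 8.690 MeV

8.69 MeV/nucleon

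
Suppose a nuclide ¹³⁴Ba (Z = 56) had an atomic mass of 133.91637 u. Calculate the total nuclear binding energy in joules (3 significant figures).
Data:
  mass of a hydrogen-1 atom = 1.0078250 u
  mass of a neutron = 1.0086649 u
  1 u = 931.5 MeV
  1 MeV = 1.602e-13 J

1.79e-10 J

The nucleus contains 56 protons and 134 − 56 = 78 neutrons.
Total constituent mass: 56 × 1.0078250 + 78 × 1.0086649 = 135.1140622 u
Δm = 135.1140622 − 133.91637 = 1.1976922 u
Binding energy = Δm·c² = 1.1976922 × 931.5 MeV/u = 1115.65 MeV
In joules: 1115.65 MeV × 1.602e-13 J/MeV = 1.7873e-10 J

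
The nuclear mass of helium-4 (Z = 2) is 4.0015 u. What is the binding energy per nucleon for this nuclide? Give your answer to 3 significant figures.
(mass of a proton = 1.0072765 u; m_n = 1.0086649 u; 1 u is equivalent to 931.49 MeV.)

The nucleus contains 2 protons and 4 − 2 = 2 neutrons.
Σm = 2·m_p + 2·m_n = 2.0145530 + 2.0173298 = 4.0318828 u
Δm = 4.0318828 − 4.0015 = 0.0303828 u
Binding energy = Δm·c² = 0.0303828 × 931.49 MeV/u = 28.3013 MeV
Dividing by A = 4 gives 7.075 MeV per nucleon.

7.08 MeV/nucleon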